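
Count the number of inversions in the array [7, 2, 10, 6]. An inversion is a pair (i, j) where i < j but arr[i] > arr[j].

Finding inversions in [7, 2, 10, 6]:

(0, 1): arr[0]=7 > arr[1]=2
(0, 3): arr[0]=7 > arr[3]=6
(2, 3): arr[2]=10 > arr[3]=6

Total inversions: 3

The array has 3 inversion(s): (0,1), (0,3), (2,3). Each pair (i,j) satisfies i < j and arr[i] > arr[j].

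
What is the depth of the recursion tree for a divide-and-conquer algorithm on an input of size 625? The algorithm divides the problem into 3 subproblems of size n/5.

For divide and conquer with division factor 5:

Problem sizes at each level:
Level 0: 625
Level 1: 125
Level 2: 25
Level 3: 5
Level 4: 1

The root is level 0 and the size-1 base case is level 4 (the tree spans levels 0 through 4, i.e. 5 levels counting the root), so the depth is the number of divisions: log_5(625) = 4

The recursion tree depth is log_5(625) = 4. At each level, the problem size is divided by 5, so it takes 4 divisions to reduce to a base case of size 1. The algorithm makes 3 recursive calls at each level.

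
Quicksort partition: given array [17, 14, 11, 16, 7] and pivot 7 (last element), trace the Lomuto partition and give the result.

Lomuto partition with pivot = 7:

Initial array: [17, 14, 11, 16, 7]

arr[0]=17 > 7: no swap
arr[1]=14 > 7: no swap
arr[2]=11 > 7: no swap
arr[3]=16 > 7: no swap

Place pivot at position 0: [7, 14, 11, 16, 17]
Pivot position: 0

After partitioning with pivot 7, the array becomes [7, 14, 11, 16, 17]. The pivot is placed at index 0. All elements to the left of the pivot are <= 7, and all elements to the right are > 7.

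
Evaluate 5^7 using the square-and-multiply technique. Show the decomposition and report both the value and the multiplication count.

Computing 5^7 by squaring (build up from 5^1; each line after the first costs one multiplication):

5^1 = 5
5^2 = (5^1)^2 = 5^2 = 25
5^3 = 5 * 5^2 = 5 * 25 = 125
5^6 = (5^3)^2 = 125^2 = 15625
5^7 = 5 * 5^6 = 5 * 15625 = 78125

Result: 78125
Multiplications needed: 4 (4 lines after 5^1)

5^7 = 78125. Using exponentiation by squaring, this requires 4 multiplications. The key idea: if the exponent is even, square the half-power; if odd, multiply by the base once.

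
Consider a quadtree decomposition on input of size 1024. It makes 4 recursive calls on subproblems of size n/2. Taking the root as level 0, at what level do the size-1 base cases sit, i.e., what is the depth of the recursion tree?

For divide and conquer with division factor 2:

Problem sizes at each level:
Level 0: 1024
Level 1: 512
Level 2: 256
Level 3: 128
Level 4: 64
Level 5: 32
Level 6: 16
Level 7: 8
Level 8: 4
Level 9: 2
Level 10: 1

The root is level 0 and the size-1 base case is level 10 (the tree spans levels 0 through 10, i.e. 11 levels counting the root), so the depth is the number of divisions: log_2(1024) = 10

The recursion tree depth is log_2(1024) = 10. At each level, the problem size is divided by 2, so it takes 10 divisions to reduce to a base case of size 1. The algorithm makes 4 recursive calls at each level.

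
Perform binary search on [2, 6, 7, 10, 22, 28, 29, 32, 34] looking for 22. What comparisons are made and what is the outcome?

Binary search for 22 in [2, 6, 7, 10, 22, 28, 29, 32, 34]:

lo=0, hi=8, mid=4, arr[mid]=22 -> Found target at index 4!

Binary search finds 22 at index 4 after 1 comparisons. The search repeatedly halves the search space by comparing with the middle element.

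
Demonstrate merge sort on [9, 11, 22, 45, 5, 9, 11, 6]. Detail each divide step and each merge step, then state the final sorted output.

Merge sort trace:

Split: [9, 11, 22, 45, 5, 9, 11, 6] -> [9, 11, 22, 45] and [5, 9, 11, 6]
  Split: [9, 11, 22, 45] -> [9, 11] and [22, 45]
    Split: [9, 11] -> [9] and [11]
    Merge: [9] + [11] -> [9, 11]
    Split: [22, 45] -> [22] and [45]
    Merge: [22] + [45] -> [22, 45]
  Merge: [9, 11] + [22, 45] -> [9, 11, 22, 45]
  Split: [5, 9, 11, 6] -> [5, 9] and [11, 6]
    Split: [5, 9] -> [5] and [9]
    Merge: [5] + [9] -> [5, 9]
    Split: [11, 6] -> [11] and [6]
    Merge: [11] + [6] -> [6, 11]
  Merge: [5, 9] + [6, 11] -> [5, 6, 9, 11]
Merge: [9, 11, 22, 45] + [5, 6, 9, 11] -> [5, 6, 9, 9, 11, 11, 22, 45]

Final sorted array: [5, 6, 9, 9, 11, 11, 22, 45]

The merge sort proceeds by recursively splitting the array and merging sorted halves.
After all merges, the sorted array is [5, 6, 9, 9, 11, 11, 22, 45].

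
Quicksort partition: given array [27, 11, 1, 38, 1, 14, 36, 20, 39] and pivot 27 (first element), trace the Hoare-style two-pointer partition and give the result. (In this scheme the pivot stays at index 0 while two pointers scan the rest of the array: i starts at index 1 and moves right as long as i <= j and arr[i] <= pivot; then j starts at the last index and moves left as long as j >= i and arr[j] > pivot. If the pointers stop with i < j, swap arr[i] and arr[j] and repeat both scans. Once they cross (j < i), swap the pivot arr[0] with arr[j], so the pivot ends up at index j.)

Hoare-style two-pointer partition with pivot = 27:

Initial array: [27, 11, 1, 38, 1, 14, 36, 20, 39]

Pointers start at i = 1, j = 8.
i stops at index 3 (arr[3]=38 > 27), j stops at index 7 (arr[7]=20 <= 27): swap arr[3] and arr[7], array becomes [27, 11, 1, 20, 1, 14, 36, 38, 39]
i ends at 6, j ends at 5: the pointers have crossed (j < i), so scanning stops.

Swap pivot arr[0] with arr[5] to place pivot at position 5: [14, 11, 1, 20, 1, 27, 36, 38, 39]
Pivot position: 5

After partitioning with pivot 27, the array becomes [14, 11, 1, 20, 1, 27, 36, 38, 39]. The pivot is placed at index 5. All elements to the left of the pivot are <= 27, and all elements to the right are > 27.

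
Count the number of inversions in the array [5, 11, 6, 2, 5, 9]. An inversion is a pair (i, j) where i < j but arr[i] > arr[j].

Finding inversions in [5, 11, 6, 2, 5, 9]:

(0, 3): arr[0]=5 > arr[3]=2
(1, 2): arr[1]=11 > arr[2]=6
(1, 3): arr[1]=11 > arr[3]=2
(1, 4): arr[1]=11 > arr[4]=5
(1, 5): arr[1]=11 > arr[5]=9
(2, 3): arr[2]=6 > arr[3]=2
(2, 4): arr[2]=6 > arr[4]=5

Total inversions: 7

The array has 7 inversion(s): (0,3), (1,2), (1,3), (1,4), (1,5), (2,3), (2,4). Each pair (i,j) satisfies i < j and arr[i] > arr[j].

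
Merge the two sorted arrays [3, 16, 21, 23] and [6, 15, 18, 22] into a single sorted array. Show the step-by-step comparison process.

Merging process:

Compare 3 vs 6: take 3 from left. Merged: [3]
Compare 16 vs 6: take 6 from right. Merged: [3, 6]
Compare 16 vs 15: take 15 from right. Merged: [3, 6, 15]
Compare 16 vs 18: take 16 from left. Merged: [3, 6, 15, 16]
Compare 21 vs 18: take 18 from right. Merged: [3, 6, 15, 16, 18]
Compare 21 vs 22: take 21 from left. Merged: [3, 6, 15, 16, 18, 21]
Compare 23 vs 22: take 22 from right. Merged: [3, 6, 15, 16, 18, 21, 22]
Append remaining from left: [23]. Merged: [3, 6, 15, 16, 18, 21, 22, 23]

Final merged array: [3, 6, 15, 16, 18, 21, 22, 23]
Total comparisons: 7

The merged array is [3, 6, 15, 16, 18, 21, 22, 23], requiring 7 comparisons. The merge step runs in O(n) time where n is the total number of elements.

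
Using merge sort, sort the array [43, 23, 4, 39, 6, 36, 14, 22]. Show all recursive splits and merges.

Merge sort trace:

Split: [43, 23, 4, 39, 6, 36, 14, 22] -> [43, 23, 4, 39] and [6, 36, 14, 22]
  Split: [43, 23, 4, 39] -> [43, 23] and [4, 39]
    Split: [43, 23] -> [43] and [23]
    Merge: [43] + [23] -> [23, 43]
    Split: [4, 39] -> [4] and [39]
    Merge: [4] + [39] -> [4, 39]
  Merge: [23, 43] + [4, 39] -> [4, 23, 39, 43]
  Split: [6, 36, 14, 22] -> [6, 36] and [14, 22]
    Split: [6, 36] -> [6] and [36]
    Merge: [6] + [36] -> [6, 36]
    Split: [14, 22] -> [14] and [22]
    Merge: [14] + [22] -> [14, 22]
  Merge: [6, 36] + [14, 22] -> [6, 14, 22, 36]
Merge: [4, 23, 39, 43] + [6, 14, 22, 36] -> [4, 6, 14, 22, 23, 36, 39, 43]

Final sorted array: [4, 6, 14, 22, 23, 36, 39, 43]

The merge sort proceeds by recursively splitting the array and merging sorted halves.
After all merges, the sorted array is [4, 6, 14, 22, 23, 36, 39, 43].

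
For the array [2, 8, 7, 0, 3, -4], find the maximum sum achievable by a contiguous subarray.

Using Kadane's algorithm on [2, 8, 7, 0, 3, -4]:

Scanning through the array:
Position 1 (value 8): max_ending_here = 10, max_so_far = 10
Position 2 (value 7): max_ending_here = 17, max_so_far = 17
Position 3 (value 0): max_ending_here = 17, max_so_far = 17
Position 4 (value 3): max_ending_here = 20, max_so_far = 20
Position 5 (value -4): max_ending_here = 16, max_so_far = 20

Maximum subarray: [2, 8, 7, 0, 3]
Maximum sum: 20

The maximum subarray is [2, 8, 7, 0, 3] with sum 20. This subarray runs from index 0 to index 4.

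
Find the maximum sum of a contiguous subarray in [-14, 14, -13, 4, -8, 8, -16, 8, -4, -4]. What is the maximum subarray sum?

Using Kadane's algorithm on [-14, 14, -13, 4, -8, 8, -16, 8, -4, -4]:

Scanning through the array:
Position 1 (value 14): max_ending_here = 14, max_so_far = 14
Position 2 (value -13): max_ending_here = 1, max_so_far = 14
Position 3 (value 4): max_ending_here = 5, max_so_far = 14
Position 4 (value -8): max_ending_here = -3, max_so_far = 14
Position 5 (value 8): max_ending_here = 8, max_so_far = 14
Position 6 (value -16): max_ending_here = -8, max_so_far = 14
Position 7 (value 8): max_ending_here = 8, max_so_far = 14
Position 8 (value -4): max_ending_here = 4, max_so_far = 14
Position 9 (value -4): max_ending_here = 0, max_so_far = 14

Maximum subarray: [14]
Maximum sum: 14

The maximum subarray is [14] with sum 14. This subarray runs from index 1 to index 1.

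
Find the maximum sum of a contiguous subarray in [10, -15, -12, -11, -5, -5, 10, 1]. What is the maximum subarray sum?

Using Kadane's algorithm on [10, -15, -12, -11, -5, -5, 10, 1]:

Scanning through the array:
Position 1 (value -15): max_ending_here = -5, max_so_far = 10
Position 2 (value -12): max_ending_here = -12, max_so_far = 10
Position 3 (value -11): max_ending_here = -11, max_so_far = 10
Position 4 (value -5): max_ending_here = -5, max_so_far = 10
Position 5 (value -5): max_ending_here = -5, max_so_far = 10
Position 6 (value 10): max_ending_here = 10, max_so_far = 10
Position 7 (value 1): max_ending_here = 11, max_so_far = 11

Maximum subarray: [10, 1]
Maximum sum: 11

The maximum subarray is [10, 1] with sum 11. This subarray runs from index 6 to index 7.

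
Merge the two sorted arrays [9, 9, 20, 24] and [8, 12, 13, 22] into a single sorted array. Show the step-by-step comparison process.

Merging process:

Compare 9 vs 8: take 8 from right. Merged: [8]
Compare 9 vs 12: take 9 from left. Merged: [8, 9]
Compare 9 vs 12: take 9 from left. Merged: [8, 9, 9]
Compare 20 vs 12: take 12 from right. Merged: [8, 9, 9, 12]
Compare 20 vs 13: take 13 from right. Merged: [8, 9, 9, 12, 13]
Compare 20 vs 22: take 20 from left. Merged: [8, 9, 9, 12, 13, 20]
Compare 24 vs 22: take 22 from right. Merged: [8, 9, 9, 12, 13, 20, 22]
Append remaining from left: [24]. Merged: [8, 9, 9, 12, 13, 20, 22, 24]

Final merged array: [8, 9, 9, 12, 13, 20, 22, 24]
Total comparisons: 7

The merged array is [8, 9, 9, 12, 13, 20, 22, 24], requiring 7 comparisons. The merge step runs in O(n) time where n is the total number of elements.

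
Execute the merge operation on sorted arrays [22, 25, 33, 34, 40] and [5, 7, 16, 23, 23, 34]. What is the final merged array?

Merging process:

Compare 22 vs 5: take 5 from right. Merged: [5]
Compare 22 vs 7: take 7 from right. Merged: [5, 7]
Compare 22 vs 16: take 16 from right. Merged: [5, 7, 16]
Compare 22 vs 23: take 22 from left. Merged: [5, 7, 16, 22]
Compare 25 vs 23: take 23 from right. Merged: [5, 7, 16, 22, 23]
Compare 25 vs 23: take 23 from right. Merged: [5, 7, 16, 22, 23, 23]
Compare 25 vs 34: take 25 from left. Merged: [5, 7, 16, 22, 23, 23, 25]
Compare 33 vs 34: take 33 from left. Merged: [5, 7, 16, 22, 23, 23, 25, 33]
Compare 34 vs 34: take 34 from left. Merged: [5, 7, 16, 22, 23, 23, 25, 33, 34]
Compare 40 vs 34: take 34 from right. Merged: [5, 7, 16, 22, 23, 23, 25, 33, 34, 34]
Append remaining from left: [40]. Merged: [5, 7, 16, 22, 23, 23, 25, 33, 34, 34, 40]

Final merged array: [5, 7, 16, 22, 23, 23, 25, 33, 34, 34, 40]
Total comparisons: 10

The merged array is [5, 7, 16, 22, 23, 23, 25, 33, 34, 34, 40], requiring 10 comparisons. The merge step runs in O(n) time where n is the total number of elements.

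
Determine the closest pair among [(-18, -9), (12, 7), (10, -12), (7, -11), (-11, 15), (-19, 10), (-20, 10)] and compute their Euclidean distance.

Computing all pairwise distances among 7 points:

d((-18, -9), (12, 7)) = 34.0
d((-18, -9), (10, -12)) = 28.1603
d((-18, -9), (7, -11)) = 25.0799
d((-18, -9), (-11, 15)) = 25.0
d((-18, -9), (-19, 10)) = 19.0263
d((-18, -9), (-20, 10)) = 19.105
d((12, 7), (10, -12)) = 19.105
d((12, 7), (7, -11)) = 18.6815
d((12, 7), (-11, 15)) = 24.3516
d((12, 7), (-19, 10)) = 31.1448
d((12, 7), (-20, 10)) = 32.1403
d((10, -12), (7, -11)) = 3.1623
d((10, -12), (-11, 15)) = 34.2053
d((10, -12), (-19, 10)) = 36.4005
d((10, -12), (-20, 10)) = 37.2022
d((7, -11), (-11, 15)) = 31.6228
d((7, -11), (-19, 10)) = 33.4215
d((7, -11), (-20, 10)) = 34.2053
d((-11, 15), (-19, 10)) = 9.434
d((-11, 15), (-20, 10)) = 10.2956
d((-19, 10), (-20, 10)) = 1.0 <-- minimum

Closest pair: (-19, 10) and (-20, 10) with distance 1.0

The closest pair is (-19, 10) and (-20, 10) with Euclidean distance 1.0. For 7 points, brute-force pairwise comparison is shown above. For large n, the divide-and-conquer algorithm (sort by x, recurse on halves, check the dividing strip) achieves O(n log n).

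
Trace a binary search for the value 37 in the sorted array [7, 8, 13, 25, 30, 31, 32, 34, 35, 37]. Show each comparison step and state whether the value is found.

Binary search for 37 in [7, 8, 13, 25, 30, 31, 32, 34, 35, 37]:

lo=0, hi=9, mid=4, arr[mid]=30 -> 30 < 37, search right half
lo=5, hi=9, mid=7, arr[mid]=34 -> 34 < 37, search right half
lo=8, hi=9, mid=8, arr[mid]=35 -> 35 < 37, search right half
lo=9, hi=9, mid=9, arr[mid]=37 -> Found target at index 9!

Binary search finds 37 at index 9 after 4 comparisons. The search repeatedly halves the search space by comparing with the middle element.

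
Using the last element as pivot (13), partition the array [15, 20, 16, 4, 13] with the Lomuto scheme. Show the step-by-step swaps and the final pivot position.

Lomuto partition with pivot = 13:

Initial array: [15, 20, 16, 4, 13]

arr[0]=15 > 13: no swap
arr[1]=20 > 13: no swap
arr[2]=16 > 13: no swap
arr[3]=4 <= 13: swap with position 0, array becomes [4, 20, 16, 15, 13]

Place pivot at position 1: [4, 13, 16, 15, 20]
Pivot position: 1

After partitioning with pivot 13, the array becomes [4, 13, 16, 15, 20]. The pivot is placed at index 1. All elements to the left of the pivot are <= 13, and all elements to the right are > 13.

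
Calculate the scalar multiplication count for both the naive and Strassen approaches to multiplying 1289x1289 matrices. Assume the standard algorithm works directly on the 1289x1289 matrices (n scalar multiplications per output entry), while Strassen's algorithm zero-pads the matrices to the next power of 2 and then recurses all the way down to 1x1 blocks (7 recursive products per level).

Matrix multiplication for 1289x1289 matrices:

Strassen's algorithm requires power-of-2 dimensions. Pad 1289x1289 to 2048x2048 (next power of 2).

Standard algorithm: 1289^3 = 2141700569 multiplications
Strassen's algorithm: 7^(log2(2048)) = 7^11 = 1977326743 multiplications
Savings: 2141700569 - 1977326743 = 164373826 multiplications

Standard: 2141700569 multiplications (1289^3). Strassen: 1977326743 multiplications (7^11, after padding to 2048x2048). Strassen reduces 8 recursive multiplications to 7 at each level.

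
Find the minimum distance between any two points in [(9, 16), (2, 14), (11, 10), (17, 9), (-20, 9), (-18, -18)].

Computing all pairwise distances among 6 points:

d((9, 16), (2, 14)) = 7.2801
d((9, 16), (11, 10)) = 6.3246
d((9, 16), (17, 9)) = 10.6301
d((9, 16), (-20, 9)) = 29.8329
d((9, 16), (-18, -18)) = 43.4166
d((2, 14), (11, 10)) = 9.8489
d((2, 14), (17, 9)) = 15.8114
d((2, 14), (-20, 9)) = 22.561
d((2, 14), (-18, -18)) = 37.7359
d((11, 10), (17, 9)) = 6.0828 <-- minimum
d((11, 10), (-20, 9)) = 31.0161
d((11, 10), (-18, -18)) = 40.3113
d((17, 9), (-20, 9)) = 37.0
d((17, 9), (-18, -18)) = 44.2041
d((-20, 9), (-18, -18)) = 27.074

Closest pair: (11, 10) and (17, 9) with distance 6.0828

The closest pair is (11, 10) and (17, 9) with Euclidean distance 6.0828. For 6 points, brute-force pairwise comparison is shown above. For large n, the divide-and-conquer algorithm (sort by x, recurse on halves, check the dividing strip) achieves O(n log n).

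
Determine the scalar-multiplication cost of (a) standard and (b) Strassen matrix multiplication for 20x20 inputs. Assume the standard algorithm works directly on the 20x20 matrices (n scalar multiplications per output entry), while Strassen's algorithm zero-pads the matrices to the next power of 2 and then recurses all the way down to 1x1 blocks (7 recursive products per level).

Matrix multiplication for 20x20 matrices:

Strassen's algorithm requires power-of-2 dimensions. Pad 20x20 to 32x32 (next power of 2).

Standard algorithm: 20^3 = 8000 multiplications
Strassen's algorithm: 7^(log2(32)) = 7^5 = 16807 multiplications
Difference: 8000 - 16807 = -8807 (Strassen uses MORE here due to padding overhead — for small or just-over-power-of-2 n, padding can outweigh the per-level savings)

Standard: 8000 multiplications (20^3). Strassen: 16807 multiplications (7^5, after padding to 32x32). Strassen reduces 8 recursive multiplications to 7 at each level.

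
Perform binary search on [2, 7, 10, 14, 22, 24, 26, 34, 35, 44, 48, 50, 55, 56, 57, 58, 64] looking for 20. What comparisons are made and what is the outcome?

Binary search for 20 in [2, 7, 10, 14, 22, 24, 26, 34, 35, 44, 48, 50, 55, 56, 57, 58, 64]:

lo=0, hi=16, mid=8, arr[mid]=35 -> 35 > 20, search left half
lo=0, hi=7, mid=3, arr[mid]=14 -> 14 < 20, search right half
lo=4, hi=7, mid=5, arr[mid]=24 -> 24 > 20, search left half
lo=4, hi=4, mid=4, arr[mid]=22 -> 22 > 20, search left half
lo=4 > hi=3, target 20 not found

Binary search determines that 20 is not in the array after 4 comparisons. The search space was exhausted without finding the target.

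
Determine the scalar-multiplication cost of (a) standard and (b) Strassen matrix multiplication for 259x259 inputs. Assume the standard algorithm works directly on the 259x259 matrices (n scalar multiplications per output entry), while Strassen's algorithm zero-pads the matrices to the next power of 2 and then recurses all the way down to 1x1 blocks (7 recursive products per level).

Matrix multiplication for 259x259 matrices:

Strassen's algorithm requires power-of-2 dimensions. Pad 259x259 to 512x512 (next power of 2).

Standard algorithm: 259^3 = 17373979 multiplications
Strassen's algorithm: 7^(log2(512)) = 7^9 = 40353607 multiplications
Difference: 17373979 - 40353607 = -22979628 (Strassen uses MORE here due to padding overhead — for small or just-over-power-of-2 n, padding can outweigh the per-level savings)

Standard: 17373979 multiplications (259^3). Strassen: 40353607 multiplications (7^9, after padding to 512x512). Strassen reduces 8 recursive multiplications to 7 at each level.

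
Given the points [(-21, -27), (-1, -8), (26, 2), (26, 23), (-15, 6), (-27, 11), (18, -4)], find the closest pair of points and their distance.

Computing all pairwise distances among 7 points:

d((-21, -27), (-1, -8)) = 27.5862
d((-21, -27), (26, 2)) = 55.2268
d((-21, -27), (26, 23)) = 68.6222
d((-21, -27), (-15, 6)) = 33.541
d((-21, -27), (-27, 11)) = 38.4708
d((-21, -27), (18, -4)) = 45.2769
d((-1, -8), (26, 2)) = 28.7924
d((-1, -8), (26, 23)) = 41.1096
d((-1, -8), (-15, 6)) = 19.799
d((-1, -8), (-27, 11)) = 32.2025
d((-1, -8), (18, -4)) = 19.4165
d((26, 2), (26, 23)) = 21.0
d((26, 2), (-15, 6)) = 41.1947
d((26, 2), (-27, 11)) = 53.7587
d((26, 2), (18, -4)) = 10.0 <-- minimum
d((26, 23), (-15, 6)) = 44.3847
d((26, 23), (-27, 11)) = 54.3415
d((26, 23), (18, -4)) = 28.1603
d((-15, 6), (-27, 11)) = 13.0
d((-15, 6), (18, -4)) = 34.4819
d((-27, 11), (18, -4)) = 47.4342

Closest pair: (26, 2) and (18, -4) with distance 10.0

The closest pair is (26, 2) and (18, -4) with Euclidean distance 10.0. For 7 points, brute-force pairwise comparison is shown above. For large n, the divide-and-conquer algorithm (sort by x, recurse on halves, check the dividing strip) achieves O(n log n).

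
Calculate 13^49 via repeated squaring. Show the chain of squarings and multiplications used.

Computing 13^49 by squaring (build up from 13^1; each line after the first costs one multiplication):

13^1 = 13
13^2 = (13^1)^2 = 13^2 = 169
13^3 = 13 * 13^2 = 13 * 169 = 2197
13^6 = (13^3)^2 = 2197^2 = 4826809
13^12 = (13^6)^2 = 4826809^2 = 23298085122481
13^24 = (13^12)^2 = 23298085122481^2 = 542800770374370512771595361
13^48 = (13^24)^2 = 542800770374370512771595361^2 = 294632676319010105335586872991323185304149065116720321
13^49 = 13 * 13^48 = 13 * 294632676319010105335586872991323185304149065116720321 = 3830224792147131369362629348887201408953937846517364173

Result: 3830224792147131369362629348887201408953937846517364173
Multiplications needed: 7 (7 lines after 13^1)

13^49 = 3830224792147131369362629348887201408953937846517364173. Using exponentiation by squaring, this requires 7 multiplications. The key idea: if the exponent is even, square the half-power; if odd, multiply by the base once.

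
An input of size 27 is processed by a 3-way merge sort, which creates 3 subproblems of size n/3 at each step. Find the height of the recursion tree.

For divide and conquer with division factor 3:

Problem sizes at each level:
Level 0: 27
Level 1: 9
Level 2: 3
Level 3: 1

The root is level 0 and the size-1 base case is level 3 (the tree spans levels 0 through 3, i.e. 4 levels counting the root), so the depth is the number of divisions: log_3(27) = 3

The recursion tree depth is log_3(27) = 3. At each level, the problem size is divided by 3, so it takes 3 divisions to reduce to a base case of size 1. The algorithm makes 3 recursive calls at each level.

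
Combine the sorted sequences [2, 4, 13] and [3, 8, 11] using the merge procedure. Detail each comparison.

Merging process:

Compare 2 vs 3: take 2 from left. Merged: [2]
Compare 4 vs 3: take 3 from right. Merged: [2, 3]
Compare 4 vs 8: take 4 from left. Merged: [2, 3, 4]
Compare 13 vs 8: take 8 from right. Merged: [2, 3, 4, 8]
Compare 13 vs 11: take 11 from right. Merged: [2, 3, 4, 8, 11]
Append remaining from left: [13]. Merged: [2, 3, 4, 8, 11, 13]

Final merged array: [2, 3, 4, 8, 11, 13]
Total comparisons: 5

The merged array is [2, 3, 4, 8, 11, 13], requiring 5 comparisons. The merge step runs in O(n) time where n is the total number of elements.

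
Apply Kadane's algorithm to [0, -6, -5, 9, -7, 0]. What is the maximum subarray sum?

Using Kadane's algorithm on [0, -6, -5, 9, -7, 0]:

Scanning through the array:
Position 1 (value -6): max_ending_here = -6, max_so_far = 0
Position 2 (value -5): max_ending_here = -5, max_so_far = 0
Position 3 (value 9): max_ending_here = 9, max_so_far = 9
Position 4 (value -7): max_ending_here = 2, max_so_far = 9
Position 5 (value 0): max_ending_here = 2, max_so_far = 9

Maximum subarray: [9]
Maximum sum: 9

The maximum subarray is [9] with sum 9. This subarray runs from index 3 to index 3.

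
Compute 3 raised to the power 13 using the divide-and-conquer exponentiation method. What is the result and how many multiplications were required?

Computing 3^13 by squaring (build up from 3^1; each line after the first costs one multiplication):

3^1 = 3
3^2 = (3^1)^2 = 3^2 = 9
3^3 = 3 * 3^2 = 3 * 9 = 27
3^6 = (3^3)^2 = 27^2 = 729
3^12 = (3^6)^2 = 729^2 = 531441
3^13 = 3 * 3^12 = 3 * 531441 = 1594323

Result: 1594323
Multiplications needed: 5 (5 lines after 3^1)

3^13 = 1594323. Using exponentiation by squaring, this requires 5 multiplications. The key idea: if the exponent is even, square the half-power; if odd, multiply by the base once.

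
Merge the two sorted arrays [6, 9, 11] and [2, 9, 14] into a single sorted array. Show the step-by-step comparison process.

Merging process:

Compare 6 vs 2: take 2 from right. Merged: [2]
Compare 6 vs 9: take 6 from left. Merged: [2, 6]
Compare 9 vs 9: take 9 from left. Merged: [2, 6, 9]
Compare 11 vs 9: take 9 from right. Merged: [2, 6, 9, 9]
Compare 11 vs 14: take 11 from left. Merged: [2, 6, 9, 9, 11]
Append remaining from right: [14]. Merged: [2, 6, 9, 9, 11, 14]

Final merged array: [2, 6, 9, 9, 11, 14]
Total comparisons: 5

The merged array is [2, 6, 9, 9, 11, 14], requiring 5 comparisons. The merge step runs in O(n) time where n is the total number of elements.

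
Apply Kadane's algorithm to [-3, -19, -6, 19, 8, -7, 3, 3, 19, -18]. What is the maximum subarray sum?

Using Kadane's algorithm on [-3, -19, -6, 19, 8, -7, 3, 3, 19, -18]:

Scanning through the array:
Position 1 (value -19): max_ending_here = -19, max_so_far = -3
Position 2 (value -6): max_ending_here = -6, max_so_far = -3
Position 3 (value 19): max_ending_here = 19, max_so_far = 19
Position 4 (value 8): max_ending_here = 27, max_so_far = 27
Position 5 (value -7): max_ending_here = 20, max_so_far = 27
Position 6 (value 3): max_ending_here = 23, max_so_far = 27
Position 7 (value 3): max_ending_here = 26, max_so_far = 27
Position 8 (value 19): max_ending_here = 45, max_so_far = 45
Position 9 (value -18): max_ending_here = 27, max_so_far = 45

Maximum subarray: [19, 8, -7, 3, 3, 19]
Maximum sum: 45

The maximum subarray is [19, 8, -7, 3, 3, 19] with sum 45. This subarray runs from index 3 to index 8.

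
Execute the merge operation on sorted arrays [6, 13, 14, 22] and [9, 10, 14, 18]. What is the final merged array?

Merging process:

Compare 6 vs 9: take 6 from left. Merged: [6]
Compare 13 vs 9: take 9 from right. Merged: [6, 9]
Compare 13 vs 10: take 10 from right. Merged: [6, 9, 10]
Compare 13 vs 14: take 13 from left. Merged: [6, 9, 10, 13]
Compare 14 vs 14: take 14 from left. Merged: [6, 9, 10, 13, 14]
Compare 22 vs 14: take 14 from right. Merged: [6, 9, 10, 13, 14, 14]
Compare 22 vs 18: take 18 from right. Merged: [6, 9, 10, 13, 14, 14, 18]
Append remaining from left: [22]. Merged: [6, 9, 10, 13, 14, 14, 18, 22]

Final merged array: [6, 9, 10, 13, 14, 14, 18, 22]
Total comparisons: 7

The merged array is [6, 9, 10, 13, 14, 14, 18, 22], requiring 7 comparisons. The merge step runs in O(n) time where n is the total number of elements.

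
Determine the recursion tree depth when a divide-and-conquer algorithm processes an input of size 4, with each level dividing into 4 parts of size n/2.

For divide and conquer with division factor 2:

Problem sizes at each level:
Level 0: 4
Level 1: 2
Level 2: 1

The root is level 0 and the size-1 base case is level 2 (the tree spans levels 0 through 2, i.e. 3 levels counting the root), so the depth is the number of divisions: log_2(4) = 2

The recursion tree depth is log_2(4) = 2. At each level, the problem size is divided by 2, so it takes 2 divisions to reduce to a base case of size 1. The algorithm makes 4 recursive calls at each level.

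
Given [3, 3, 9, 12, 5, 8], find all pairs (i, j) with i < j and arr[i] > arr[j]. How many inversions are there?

Finding inversions in [3, 3, 9, 12, 5, 8]:

(2, 4): arr[2]=9 > arr[4]=5
(2, 5): arr[2]=9 > arr[5]=8
(3, 4): arr[3]=12 > arr[4]=5
(3, 5): arr[3]=12 > arr[5]=8

Total inversions: 4

The array has 4 inversion(s): (2,4), (2,5), (3,4), (3,5). Each pair (i,j) satisfies i < j and arr[i] > arr[j].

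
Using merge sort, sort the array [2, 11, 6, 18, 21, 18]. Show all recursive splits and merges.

Merge sort trace:

Split: [2, 11, 6, 18, 21, 18] -> [2, 11, 6] and [18, 21, 18]
  Split: [2, 11, 6] -> [2] and [11, 6]
    Split: [11, 6] -> [11] and [6]
    Merge: [11] + [6] -> [6, 11]
  Merge: [2] + [6, 11] -> [2, 6, 11]
  Split: [18, 21, 18] -> [18] and [21, 18]
    Split: [21, 18] -> [21] and [18]
    Merge: [21] + [18] -> [18, 21]
  Merge: [18] + [18, 21] -> [18, 18, 21]
Merge: [2, 6, 11] + [18, 18, 21] -> [2, 6, 11, 18, 18, 21]

Final sorted array: [2, 6, 11, 18, 18, 21]

The merge sort proceeds by recursively splitting the array and merging sorted halves.
After all merges, the sorted array is [2, 6, 11, 18, 18, 21].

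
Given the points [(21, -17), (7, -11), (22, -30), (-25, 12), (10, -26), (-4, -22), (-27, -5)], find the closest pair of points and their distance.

Computing all pairwise distances among 7 points:

d((21, -17), (7, -11)) = 15.2315
d((21, -17), (22, -30)) = 13.0384
d((21, -17), (-25, 12)) = 54.3783
d((21, -17), (10, -26)) = 14.2127
d((21, -17), (-4, -22)) = 25.4951
d((21, -17), (-27, -5)) = 49.4773
d((7, -11), (22, -30)) = 24.2074
d((7, -11), (-25, 12)) = 39.4081
d((7, -11), (10, -26)) = 15.2971
d((7, -11), (-4, -22)) = 15.5563
d((7, -11), (-27, -5)) = 34.5254
d((22, -30), (-25, 12)) = 63.0317
d((22, -30), (10, -26)) = 12.6491 <-- minimum
d((22, -30), (-4, -22)) = 27.2029
d((22, -30), (-27, -5)) = 55.0091
d((-25, 12), (10, -26)) = 51.6624
d((-25, 12), (-4, -22)) = 39.9625
d((-25, 12), (-27, -5)) = 17.1172
d((10, -26), (-4, -22)) = 14.5602
d((10, -26), (-27, -5)) = 42.5441
d((-4, -22), (-27, -5)) = 28.6007

Closest pair: (22, -30) and (10, -26) with distance 12.6491

The closest pair is (22, -30) and (10, -26) with Euclidean distance 12.6491. For 7 points, brute-force pairwise comparison is shown above. For large n, the divide-and-conquer algorithm (sort by x, recurse on halves, check the dividing strip) achieves O(n log n).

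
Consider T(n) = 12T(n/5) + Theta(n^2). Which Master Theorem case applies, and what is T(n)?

Master Theorem for T(n) = 12T(n/5) + O(n^2):

a = 12, b = 5, c = 2
log_b(a) = log_5(12) = 1.5440

Case 3: c = 2 > log_5(12) = 1.5440
T(n) = O(n^2) = O(n^2)

For T(n) = 12T(n/5) + O(n^2): log_5(12) = 1.5440. This is Case 3 of the Master Theorem (c > log_b(a), work dominated by root), giving O(n^2).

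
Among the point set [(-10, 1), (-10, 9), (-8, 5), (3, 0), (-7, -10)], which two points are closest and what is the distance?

Computing all pairwise distances among 5 points:

d((-10, 1), (-10, 9)) = 8.0
d((-10, 1), (-8, 5)) = 4.4721 <-- minimum
d((-10, 1), (3, 0)) = 13.0384
d((-10, 1), (-7, -10)) = 11.4018
d((-10, 9), (-8, 5)) = 4.4721 <-- minimum
d((-10, 9), (3, 0)) = 15.8114
d((-10, 9), (-7, -10)) = 19.2354
d((-8, 5), (3, 0)) = 12.083
d((-8, 5), (-7, -10)) = 15.0333
d((3, 0), (-7, -10)) = 14.1421

Minimum distance: 4.4721 (tie among 2 pairs: (-10, 1) and (-8, 5); (-10, 9) and (-8, 5))

The minimum Euclidean distance is 4.4721. There is a tie: 2 pairs achieve this minimum — (-10, 1) and (-8, 5); (-10, 9) and (-8, 5). Any of these is a valid closest pair. For 5 points, brute-force pairwise comparison is shown above. For large n, the divide-and-conquer algorithm (sort by x, recurse on halves, check the dividing strip) achieves O(n log n).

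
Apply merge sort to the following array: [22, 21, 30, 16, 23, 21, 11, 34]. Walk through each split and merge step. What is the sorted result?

Merge sort trace:

Split: [22, 21, 30, 16, 23, 21, 11, 34] -> [22, 21, 30, 16] and [23, 21, 11, 34]
  Split: [22, 21, 30, 16] -> [22, 21] and [30, 16]
    Split: [22, 21] -> [22] and [21]
    Merge: [22] + [21] -> [21, 22]
    Split: [30, 16] -> [30] and [16]
    Merge: [30] + [16] -> [16, 30]
  Merge: [21, 22] + [16, 30] -> [16, 21, 22, 30]
  Split: [23, 21, 11, 34] -> [23, 21] and [11, 34]
    Split: [23, 21] -> [23] and [21]
    Merge: [23] + [21] -> [21, 23]
    Split: [11, 34] -> [11] and [34]
    Merge: [11] + [34] -> [11, 34]
  Merge: [21, 23] + [11, 34] -> [11, 21, 23, 34]
Merge: [16, 21, 22, 30] + [11, 21, 23, 34] -> [11, 16, 21, 21, 22, 23, 30, 34]

Final sorted array: [11, 16, 21, 21, 22, 23, 30, 34]

The merge sort proceeds by recursively splitting the array and merging sorted halves.
After all merges, the sorted array is [11, 16, 21, 21, 22, 23, 30, 34].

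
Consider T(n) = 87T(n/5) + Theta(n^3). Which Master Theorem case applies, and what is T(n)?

Master Theorem for T(n) = 87T(n/5) + O(n^3):

a = 87, b = 5, c = 3
log_b(a) = log_5(87) = 2.7748

Case 3: c = 3 > log_5(87) = 2.7748
T(n) = O(n^3) = O(n^3)

For T(n) = 87T(n/5) + O(n^3): log_5(87) = 2.7748. This is Case 3 of the Master Theorem (c > log_b(a), work dominated by root), giving O(n^3).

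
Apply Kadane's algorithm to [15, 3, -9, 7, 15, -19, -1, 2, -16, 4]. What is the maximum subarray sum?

Using Kadane's algorithm on [15, 3, -9, 7, 15, -19, -1, 2, -16, 4]:

Scanning through the array:
Position 1 (value 3): max_ending_here = 18, max_so_far = 18
Position 2 (value -9): max_ending_here = 9, max_so_far = 18
Position 3 (value 7): max_ending_here = 16, max_so_far = 18
Position 4 (value 15): max_ending_here = 31, max_so_far = 31
Position 5 (value -19): max_ending_here = 12, max_so_far = 31
Position 6 (value -1): max_ending_here = 11, max_so_far = 31
Position 7 (value 2): max_ending_here = 13, max_so_far = 31
Position 8 (value -16): max_ending_here = -3, max_so_far = 31
Position 9 (value 4): max_ending_here = 4, max_so_far = 31

Maximum subarray: [15, 3, -9, 7, 15]
Maximum sum: 31

The maximum subarray is [15, 3, -9, 7, 15] with sum 31. This subarray runs from index 0 to index 4.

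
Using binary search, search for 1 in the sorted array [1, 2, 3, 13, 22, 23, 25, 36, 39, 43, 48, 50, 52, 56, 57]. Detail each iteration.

Binary search for 1 in [1, 2, 3, 13, 22, 23, 25, 36, 39, 43, 48, 50, 52, 56, 57]:

lo=0, hi=14, mid=7, arr[mid]=36 -> 36 > 1, search left half
lo=0, hi=6, mid=3, arr[mid]=13 -> 13 > 1, search left half
lo=0, hi=2, mid=1, arr[mid]=2 -> 2 > 1, search left half
lo=0, hi=0, mid=0, arr[mid]=1 -> Found target at index 0!

Binary search finds 1 at index 0 after 4 comparisons. The search repeatedly halves the search space by comparing with the middle element.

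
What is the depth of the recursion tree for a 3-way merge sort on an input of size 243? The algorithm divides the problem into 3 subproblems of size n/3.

For divide and conquer with division factor 3:

Problem sizes at each level:
Level 0: 243
Level 1: 81
Level 2: 27
Level 3: 9
Level 4: 3
Level 5: 1

The root is level 0 and the size-1 base case is level 5 (the tree spans levels 0 through 5, i.e. 6 levels counting the root), so the depth is the number of divisions: log_3(243) = 5

The recursion tree depth is log_3(243) = 5. At each level, the problem size is divided by 3, so it takes 5 divisions to reduce to a base case of size 1. The algorithm makes 3 recursive calls at each level.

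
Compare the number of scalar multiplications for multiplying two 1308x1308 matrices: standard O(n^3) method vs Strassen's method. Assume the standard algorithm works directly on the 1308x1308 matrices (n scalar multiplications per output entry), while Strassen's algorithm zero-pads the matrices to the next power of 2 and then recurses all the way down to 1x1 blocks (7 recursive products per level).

Matrix multiplication for 1308x1308 matrices:

Strassen's algorithm requires power-of-2 dimensions. Pad 1308x1308 to 2048x2048 (next power of 2).

Standard algorithm: 1308^3 = 2237810112 multiplications
Strassen's algorithm: 7^(log2(2048)) = 7^11 = 1977326743 multiplications
Savings: 2237810112 - 1977326743 = 260483369 multiplications

Standard: 2237810112 multiplications (1308^3). Strassen: 1977326743 multiplications (7^11, after padding to 2048x2048). Strassen reduces 8 recursive multiplications to 7 at each level.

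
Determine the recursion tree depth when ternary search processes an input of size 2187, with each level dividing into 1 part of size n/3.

For divide and conquer with division factor 3:

Problem sizes at each level:
Level 0: 2187
Level 1: 729
Level 2: 243
Level 3: 81
Level 4: 27
Level 5: 9
Level 6: 3
Level 7: 1

The root is level 0 and the size-1 base case is level 7 (the tree spans levels 0 through 7, i.e. 8 levels counting the root), so the depth is the number of divisions: log_3(2187) = 7

The recursion tree depth is log_3(2187) = 7. At each level, the problem size is divided by 3, so it takes 7 divisions to reduce to a base case of size 1. The algorithm makes 1 recursive call at each level.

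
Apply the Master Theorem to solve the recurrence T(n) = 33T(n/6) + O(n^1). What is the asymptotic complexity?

Master Theorem for T(n) = 33T(n/6) + O(n^1):

a = 33, b = 6, c = 1
log_b(a) = log_6(33) = 1.9514

Case 1: c = 1 < log_6(33) = 1.9514
T(n) = O(n^(log_6 33))

For T(n) = 33T(n/6) + O(n^1): log_6(33) = 1.9514. This is Case 1 of the Master Theorem (c < log_b(a), work dominated by leaves), giving O(n^(log_6 33)).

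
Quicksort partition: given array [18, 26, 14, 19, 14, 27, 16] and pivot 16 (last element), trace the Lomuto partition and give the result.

Lomuto partition with pivot = 16:

Initial array: [18, 26, 14, 19, 14, 27, 16]

arr[0]=18 > 16: no swap
arr[1]=26 > 16: no swap
arr[2]=14 <= 16: swap with position 0, array becomes [14, 26, 18, 19, 14, 27, 16]
arr[3]=19 > 16: no swap
arr[4]=14 <= 16: swap with position 1, array becomes [14, 14, 18, 19, 26, 27, 16]
arr[5]=27 > 16: no swap

Place pivot at position 2: [14, 14, 16, 19, 26, 27, 18]
Pivot position: 2

After partitioning with pivot 16, the array becomes [14, 14, 16, 19, 26, 27, 18]. The pivot is placed at index 2. All elements to the left of the pivot are <= 16, and all elements to the right are > 16.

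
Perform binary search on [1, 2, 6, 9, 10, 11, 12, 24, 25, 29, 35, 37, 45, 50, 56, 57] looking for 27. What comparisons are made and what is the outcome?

Binary search for 27 in [1, 2, 6, 9, 10, 11, 12, 24, 25, 29, 35, 37, 45, 50, 56, 57]:

lo=0, hi=15, mid=7, arr[mid]=24 -> 24 < 27, search right half
lo=8, hi=15, mid=11, arr[mid]=37 -> 37 > 27, search left half
lo=8, hi=10, mid=9, arr[mid]=29 -> 29 > 27, search left half
lo=8, hi=8, mid=8, arr[mid]=25 -> 25 < 27, search right half
lo=9 > hi=8, target 27 not found

Binary search determines that 27 is not in the array after 4 comparisons. The search space was exhausted without finding the target.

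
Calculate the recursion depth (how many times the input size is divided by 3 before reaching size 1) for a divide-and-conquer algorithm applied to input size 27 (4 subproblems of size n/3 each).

For divide and conquer with division factor 3:

Problem sizes at each level:
Level 0: 27
Level 1: 9
Level 2: 3
Level 3: 1

The root is level 0 and the size-1 base case is level 3 (the tree spans levels 0 through 3, i.e. 4 levels counting the root), so the depth is the number of divisions: log_3(27) = 3

The recursion tree depth is log_3(27) = 3. At each level, the problem size is divided by 3, so it takes 3 divisions to reduce to a base case of size 1. The algorithm makes 4 recursive calls at each level.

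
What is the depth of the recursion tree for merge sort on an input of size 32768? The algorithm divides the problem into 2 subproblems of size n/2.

For divide and conquer with division factor 2:

Problem sizes at each level:
Level 0: 32768
Level 1: 16384
Level 2: 8192
Level 3: 4096
Level 4: 2048
Level 5: 1024
Level 6: 512
Level 7: 256
Level 8: 128
Level 9: 64
Level 10: 32
Level 11: 16
Level 12: 8
Level 13: 4
Level 14: 2
Level 15: 1

The root is level 0 and the size-1 base case is level 15 (the tree spans levels 0 through 15, i.e. 16 levels counting the root), so the depth is the number of divisions: log_2(32768) = 15

The recursion tree depth is log_2(32768) = 15. At each level, the problem size is divided by 2, so it takes 15 divisions to reduce to a base case of size 1. The algorithm makes 2 recursive calls at each level.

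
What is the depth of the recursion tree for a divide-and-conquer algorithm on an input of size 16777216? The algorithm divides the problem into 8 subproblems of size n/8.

For divide and conquer with division factor 8:

Problem sizes at each level:
Level 0: 16777216
Level 1: 2097152
Level 2: 262144
Level 3: 32768
Level 4: 4096
Level 5: 512
Level 6: 64
Level 7: 8
Level 8: 1

The root is level 0 and the size-1 base case is level 8 (the tree spans levels 0 through 8, i.e. 9 levels counting the root), so the depth is the number of divisions: log_8(16777216) = 8

The recursion tree depth is log_8(16777216) = 8. At each level, the problem size is divided by 8, so it takes 8 divisions to reduce to a base case of size 1. The algorithm makes 8 recursive calls at each level.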